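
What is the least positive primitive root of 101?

2

φ(101) = 101 − 1 = 100 = 2^2 · 5^2.
Test candidates g = 2, 3, … against the prime factors q ∈ {2, 5} of φ(101): g is a generator iff g^(100/q) ≢ 1 for every such q.
g = 2: 2^50 ≡ 100; 2^20 ≡ 95 — none is 1, so 2 is a primitive root.
So 2 is the smallest generator of (Z/101Z)^×.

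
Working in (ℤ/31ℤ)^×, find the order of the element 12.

30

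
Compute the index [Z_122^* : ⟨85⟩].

Since 85 ∈ (Z/122Z)^×, its order divides φ(122) = φ(2)·φ(61) = 1·60 = 60 = 2^2 · 3 · 5.
Divisors of 60: 1, 2, 3, 4, 5, 6, 10, 12, 15, 20, 30, 60.
Check 85^d mod 122 for each divisor in increasing order:
85^1 ≡ 85
85^2 ≡ 27
85^3 ≡ 99
85^4 ≡ 119
85^5 ≡ 111
85^6 ≡ 41
85^10 ≡ 121
85^12 ≡ 95
85^15 ≡ 11
85^20 ≡ 1
Thus |⟨85⟩| = ord(85) = 20.
The index is φ(122) / ord(85) = 60 / 20 = 3.

3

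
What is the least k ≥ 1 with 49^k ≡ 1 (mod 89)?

ord(49) | φ(89) = 89 − 1 = 88 = 2^3 · 11.
Divisors of 88: 1, 2, 4, 8, 11, 22, 44, 88.
Test each divisor d:
49^1 ≡ 49
49^2 ≡ 87
49^4 ≡ 4
49^8 ≡ 16
49^11 ≡ 34
49^22 ≡ 88
49^44 ≡ 1
Therefore the multiplicative order of 49 modulo 89 is 44.

44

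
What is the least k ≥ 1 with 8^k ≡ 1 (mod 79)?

13

ord(8) | φ(79) = 79 − 1 = 78 = 2 · 3 · 13.
Divisors of 78: 1, 2, 3, 6, 13, 26, 39, 78.
Test each divisor d:
8^1 ≡ 8 (mod 79)
8^2 ≡ 64 (mod 79)
8^3 ≡ 38 (mod 79)
8^6 ≡ 22 (mod 79)
8^13 ≡ 1 (mod 79) ✓
Therefore the multiplicative order of 8 modulo 79 is 13.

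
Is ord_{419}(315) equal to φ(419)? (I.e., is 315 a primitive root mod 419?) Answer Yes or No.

No

φ(419) = 419 − 1 = 418 = 2 · 11 · 19.
Test 315^(418/q) mod 419 for each prime factor q of 418:
315^209 ≡ 1 (mod 419)  [q = 2: ≡ 1 ✗]
315^38 ≡ 69 (mod 419)  [q = 11: ≢ 1 ✓]
315^22 ≡ 379 (mod 419)  [q = 19: ≢ 1 ✓]
The check at q = 2 fails, so 315 generates a proper subgroup.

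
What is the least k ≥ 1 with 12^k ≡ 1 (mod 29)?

4

ord(12) | φ(29) = 29 − 1 = 28 = 2^2 · 7.
Divisors of 28: 1, 2, 4, 7, 14, 28.
Evaluate successive powers at the divisors of 28:
12^1 ≡ 12 (mod 29)
12^2 ≡ 28 (mod 29)
12^4 ≡ 1 (mod 29) ✓
Hence ord(12) = 4.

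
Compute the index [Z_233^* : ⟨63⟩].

The order of 63 must divide φ(233) = 233 − 1 = 232 = 2^3 · 29.
Divisors of 232: 1, 2, 4, 8, 29, 58, 116, 232.
Compute 63^d (mod 233) for the divisors d until we hit 1:
63^1 ≡ 63
63^2 ≡ 8
63^4 ≡ 64
63^8 ≡ 135
63^29 ≡ 1
The order of 63 is 29, so the subgroup it generates has 29 elements.
Index = |(Z/233Z)^×| / |⟨63⟩| = 232 / 29 = 8.

8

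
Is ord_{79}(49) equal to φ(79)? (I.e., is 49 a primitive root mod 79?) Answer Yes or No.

No

φ(79) = 79 − 1 = 78 = 2 · 3 · 13.
Test 49^(78/q) mod 79 for each prime factor q of 78:
49^39 ≡ 1 (mod 79)  [q = 2: ≡ 1 ✗]
49^26 ≡ 23 (mod 79)  [q = 3: ≢ 1 ✓]
49^6 ≡ 8 (mod 79)  [q = 13: ≢ 1 ✓]
The check at q = 2 fails, so 49 generates a proper subgroup.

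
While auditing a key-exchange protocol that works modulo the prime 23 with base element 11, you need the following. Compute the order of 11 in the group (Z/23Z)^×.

ord(11) | φ(23) = 23 − 1 = 22 = 2 · 11.
Divisors of 22: 1, 2, 11, 22.
Check 11^d mod 23 for each divisor in increasing order:
11^1 ≡ 11 (mod 23)
11^2 ≡ 6 (mod 23)
11^11 ≡ 22 (mod 23)
11^22 ≡ 1 (mod 23) ✓
So ord_23(11) = 22.

22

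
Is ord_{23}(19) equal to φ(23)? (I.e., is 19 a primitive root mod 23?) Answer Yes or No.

φ(23) = 23 − 1 = 22 = 2 · 11.
Test 19^(22/q) mod 23 for each prime factor q of 22:
19^11 ≡ 22 (mod 23)  [q = 2: ≢ 1 ✓]
19^2 ≡ 16 (mod 23)  [q = 11: ≢ 1 ✓]
Every test exponent gives a nontrivial residue, hence 19 generates the full group.

Yes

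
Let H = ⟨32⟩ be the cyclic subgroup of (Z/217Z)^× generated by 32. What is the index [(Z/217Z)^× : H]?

60

By Lagrange's theorem, ord_217(32) divides φ(217) = φ(7·31) = (7−1)·(31−1) = 6·30 = 180 = 2^2 · 3^2 · 5.
Divisors of 180: 1, 2, 3, 4, 5, 6, 9, 10, 12, 15, 18, 20, 30, 36, 45, 60, 90, 180.
Evaluate successive powers at the divisors of 180:
32^1 ≡ 32 (mod 217)
32^2 ≡ 156 (mod 217)
32^3 ≡ 1 (mod 217) ✓
So ord_217(32) = 3, hence |⟨32⟩| = 3.
[(Z/217Z)^× : ⟨32⟩] = 180/3 = 60.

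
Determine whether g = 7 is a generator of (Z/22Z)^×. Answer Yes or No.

Yes

φ(22) = φ(2)·φ(11) = 1·10 = 10 = 2 · 5.
It suffices to check that the order of 7 is not a proper divisor of 10: compute 7^(10/q) for q ∈ {2, 5}.
7^5 ≡ 21 (mod 22)  [q = 2: ≢ 1 ✓]
7^2 ≡ 5 (mod 22)  [q = 5: ≢ 1 ✓]
Every test exponent gives a nontrivial residue, hence 7 generates the full group.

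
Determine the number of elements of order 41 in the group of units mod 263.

0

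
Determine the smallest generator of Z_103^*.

5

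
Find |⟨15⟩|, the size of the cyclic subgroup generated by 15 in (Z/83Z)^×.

82

By Lagrange's theorem, ord_83(15) divides φ(83) = 83 − 1 = 82 = 2 · 41.
Divisors of 82: 1, 2, 41, 82.
Check 15^d mod 83 for each divisor in increasing order:
15^1 ≡ 15 (mod 83)
15^2 ≡ 59 (mod 83)
15^41 ≡ 82 (mod 83)
15^82 ≡ 1 (mod 83) ✓
Hence ord(15) = 82.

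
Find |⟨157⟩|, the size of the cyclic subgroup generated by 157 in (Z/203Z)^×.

12

ord(157) | φ(203) = φ(7·29) = (7−1)·(29−1) = 6·28 = 168 = 2^3 · 3 · 7.
Divisors of 168: 1, 2, 3, 4, 6, 7, 8, 12, 14, 21, 24, 28, 42, 56, 84, 168.
Evaluate successive powers at the divisors of 168:
157^1 ≡ 157 (mod 203)
157^2 ≡ 86 (mod 203)
157^3 ≡ 104 (mod 203)
157^4 ≡ 88 (mod 203)
157^6 ≡ 57 (mod 203)
157^7 ≡ 17 (mod 203)
157^8 ≡ 30 (mod 203)
157^12 ≡ 1 (mod 203) ✓
So ord_203(157) = 12.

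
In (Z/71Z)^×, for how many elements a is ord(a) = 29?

φ(71) = 71 − 1 = 70 = 2 · 5 · 7.
Since (Z/71Z)^× is cyclic of order 70, the number of elements of order d is φ(d) when d | 70 and 0 otherwise.
Here 70 is not a multiple of 29, so there are no elements of order 29.

0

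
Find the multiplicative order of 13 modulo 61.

By Lagrange's theorem, ord_61(13) divides φ(61) = 61 − 1 = 60 = 2^2 · 3 · 5.
Divisors of 60: 1, 2, 3, 4, 5, 6, 10, 12, 15, 20, 30, 60.
Compute 13^d (mod 61) for the divisors d until we hit 1:
13^1 ≡ 13 (mod 61)
13^2 ≡ 47 (mod 61)
13^3 ≡ 1 (mod 61) ✓
The smallest such exponent is 3, so the order of 13 is 3.

3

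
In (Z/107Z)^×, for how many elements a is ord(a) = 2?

φ(107) = 107 − 1 = 106 = 2 · 53.
In a cyclic group of order 106, there are φ(d) elements of order d for each divisor d of 106, and zero for non-divisors.
2 | 106, and φ(2) = 2 − 1 = 1.

1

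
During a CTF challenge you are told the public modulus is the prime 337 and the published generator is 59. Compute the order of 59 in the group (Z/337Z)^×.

16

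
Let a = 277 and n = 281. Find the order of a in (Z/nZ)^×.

70

By Lagrange's theorem, ord_281(277) divides φ(281) = 281 − 1 = 280 = 2^3 · 5 · 7.
Divisors of 280: 1, 2, 4, 5, 7, 8, 10, 14, 20, 28, 35, 40, 56, 70, 140, 280.
Compute 277^d (mod 281) for the divisors d until we hit 1:
277^1 ≡ 277
277^2 ≡ 16
277^4 ≡ 256
277^5 ≡ 100
277^7 ≡ 195
277^8 ≡ 63
277^10 ≡ 165
277^14 ≡ 90
277^20 ≡ 249
277^28 ≡ 232
277^35 ≡ 280
277^40 ≡ 181
277^56 ≡ 153
277^70 ≡ 1
The smallest such exponent is 70, so the order of 277 is 70.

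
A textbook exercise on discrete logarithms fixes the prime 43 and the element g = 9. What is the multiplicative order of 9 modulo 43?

Since 9 ∈ (Z/43Z)^×, its order divides φ(43) = 43 − 1 = 42 = 2 · 3 · 7.
Divisors of 42: 1, 2, 3, 6, 7, 14, 21, 42.
Compute 9^d (mod 43) for the divisors d until we hit 1:
9^1 ≡ 9
9^2 ≡ 38
9^3 ≡ 41
9^6 ≡ 4
9^7 ≡ 36
9^14 ≡ 6
9^21 ≡ 1
Hence ord(9) = 21.

21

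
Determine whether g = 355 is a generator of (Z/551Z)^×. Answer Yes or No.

No

551 = 19 · 29 is a product of two distinct odd primes, so (Z/551Z)^× ≅ (Z/19Z)^× × (Z/29Z)^× is not cyclic.
No primitive root modulo 551 exists; in particular 355 is not one.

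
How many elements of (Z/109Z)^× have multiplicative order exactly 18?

φ(109) = 109 − 1 = 108 = 2^2 · 3^3.
Since (Z/109Z)^× is cyclic of order 108, the number of elements of order d is φ(d) when d | 108 and 0 otherwise.
18 = 2 · 3^2 divides 108, and φ(18) = 6.

6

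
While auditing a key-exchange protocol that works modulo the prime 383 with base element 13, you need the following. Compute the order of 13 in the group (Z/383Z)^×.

By Lagrange's theorem, ord_383(13) divides φ(383) = 383 − 1 = 382 = 2 · 191.
Divisors of 382: 1, 2, 191, 382.
Compute 13^d (mod 383) for the divisors d until we hit 1:
13^1 ≡ 13 (mod 383)
13^2 ≡ 169 (mod 383)
13^191 ≡ 382 (mod 383)
13^382 ≡ 1 (mod 383) ✓
The smallest such exponent is 382, so the order of 13 is 382.

382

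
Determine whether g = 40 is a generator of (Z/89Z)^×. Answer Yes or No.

No

φ(89) = 89 − 1 = 88 = 2^3 · 11.
It suffices to check that the order of 40 is not a proper divisor of 88: compute 40^(88/q) for q ∈ {2, 11}.
40^44 ≡ 1 (mod 89)  [q = 2: ≡ 1 ✗]
40^8 ≡ 16 (mod 89)  [q = 11: ≢ 1 ✓]
Since 40^44 ≡ 1, the order of 40 divides 44 < 88, so 40 is not a primitive root.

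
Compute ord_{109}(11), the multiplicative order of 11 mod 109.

The order of 11 must divide φ(109) = 109 − 1 = 108 = 2^2 · 3^3.
Divisors of 108: 1, 2, 3, 4, 6, 9, 12, 18, 27, 36, 54, 108.
Check 11^d mod 109 for each divisor in increasing order:
11^1 ≡ 11 (mod 109)
11^2 ≡ 12 (mod 109)
11^3 ≡ 23 (mod 109)
11^4 ≡ 35 (mod 109)
11^6 ≡ 93 (mod 109)
11^9 ≡ 68 (mod 109)
11^12 ≡ 38 (mod 109)
11^18 ≡ 46 (mod 109)
11^27 ≡ 76 (mod 109)
11^36 ≡ 45 (mod 109)
11^54 ≡ 108 (mod 109)
11^108 ≡ 1 (mod 109) ✓
The smallest such exponent is 108, so the order of 11 is 108.

108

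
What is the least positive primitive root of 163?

φ(163) = 163 − 1 = 162 = 2 · 3^4.
Test candidates g = 2, 3, … against the prime factors q ∈ {2, 3} of φ(163): g is a generator iff g^(162/q) ≢ 1 for every such q.
g = 2: 2^81 ≡ 162; 2^54 ≡ 104 — none is 1, so 2 is a primitive root.
The smallest primitive root modulo 163 is 2.

2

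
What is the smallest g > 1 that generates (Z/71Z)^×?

φ(71) = 71 − 1 = 70 = 2 · 5 · 7.
Test candidates g = 2, 3, … against the prime factors q ∈ {2, 5, 7} of φ(71): g is a generator iff g^(70/q) ≢ 1 for every such q.
g = 2: 2^35 ≡ 1 — hits 1, so not a primitive root.
g = 3: 3^35 ≡ 1 — hits 1, so not a primitive root.
g = 4: 4^35 ≡ 1 — hits 1, so not a primitive root.
g = 5: 5^35 ≡ 1 — hits 1, so not a primitive root.
g = 6: 6^35 ≡ 1 — hits 1, so not a primitive root.
g = 7: 7^35 ≡ 70; 7^14 ≡ 54; 7^10 ≡ 45 — none is 1, so 7 is a primitive root.
Hence the least primitive root of 71 is 7.

7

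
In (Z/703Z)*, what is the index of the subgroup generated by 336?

ord(336) | φ(703) = φ(19·37) = (19−1)·(37−1) = 18·36 = 648 = 2^3 · 3^4.
Divisors of 648: 1, 2, 3, 4, 6, 8, 9, 12, 18, 24, 27, 36, 54, 72, 81, 108, 162, 216, 324, 648.
Test each divisor d:
336^1 ≡ 336 (mod 703)
336^2 ≡ 416 (mod 703)
336^3 ≡ 582 (mod 703)
336^4 ≡ 118 (mod 703)
336^6 ≡ 581 (mod 703)
336^8 ≡ 567 (mod 703)
336^9 ≡ 702 (mod 703)
336^12 ≡ 121 (mod 703)
336^18 ≡ 1 (mod 703) ✓
So ord_703(336) = 18, hence |⟨336⟩| = 18.
The index is φ(703) / ord(336) = 648 / 18 = 36.

36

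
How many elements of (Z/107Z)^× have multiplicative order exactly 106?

φ(107) = 107 − 1 = 106 = 2 · 53.
(Z/107Z)^× is cyclic (|G| = 106); a cyclic group of order m has exactly φ(d) elements of each order d | m, and none otherwise.
106 = 2 · 53 divides 106, and φ(106) = 52.

52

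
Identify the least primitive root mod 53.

2

φ(53) = 53 − 1 = 52 = 2^2 · 13.
Test candidates g = 2, 3, … against the prime factors q ∈ {2, 13} of φ(53): g is a generator iff g^(52/q) ≢ 1 for every such q.
g = 2: 2^26 ≡ 52; 2^4 ≡ 16 — none is 1, so 2 is a primitive root.
So 2 is the smallest generator of (Z/53Z)^×.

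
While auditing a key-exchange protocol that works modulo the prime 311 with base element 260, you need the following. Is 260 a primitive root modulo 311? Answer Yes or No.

φ(311) = 311 − 1 = 310 = 2 · 5 · 31.
Test 260^(310/q) mod 311 for each prime factor q of 310:
260^155 ≡ 1 (mod 311)  [q = 2: ≡ 1 ✗]
260^62 ≡ 1 (mod 311)  [q = 5: ≡ 1 ✗]
260^10 ≡ 225 (mod 311)  [q = 31: ≢ 1 ✓]
260^155 ≡ 1 shows ord(260) | 155, strictly less than φ(311); not a primitive root.

No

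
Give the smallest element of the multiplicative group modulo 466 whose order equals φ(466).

φ(466) = φ(2)·φ(233) = 1·232 = 232 = 2^3 · 29.
Test candidates g = 2, 3, … against the prime factors q ∈ {2, 29} of φ(466): g is a generator iff g^(232/q) ≢ 1 for every such q.
g = 2: gcd(2, 466) = 2 > 1, not a unit — skip.
g = 3: 3^116 ≡ 465; 3^8 ≡ 37 — none is 1, so 3 is a primitive root.
So 3 is the smallest generator of (Z/466Z)^×.

3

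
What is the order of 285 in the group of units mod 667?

The order of 285 must divide φ(667) = φ(23·29) = (23−1)·(29−1) = 22·28 = 616 = 2^3 · 7 · 11.
Divisors of 616: 1, 2, 4, 7, 8, 11, 14, 22, 28, 44, 56, 77, 88, 154, 308, 616.
Test each divisor d:
285^1 ≡ 285
285^2 ≡ 518
285^4 ≡ 190
285^7 ≡ 349
285^8 ≡ 82
285^11 ≡ 277
285^14 ≡ 407
285^22 ≡ 24
285^28 ≡ 233
285^44 ≡ 576
285^56 ≡ 262
285^77 ≡ 1
Therefore the multiplicative order of 285 modulo 667 is 77.

77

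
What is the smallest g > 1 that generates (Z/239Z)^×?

φ(239) = 239 − 1 = 238 = 2 · 7 · 17.
g is a primitive root iff g^(238/q) ≢ 1 (mod 239) for each prime q ∈ {2, 7, 17}.
g = 2: 2^119 ≡ 1 — hits 1, so not a primitive root.
g = 3: 3^119 ≡ 1 — hits 1, so not a primitive root.
g = 4: 4^119 ≡ 1 — hits 1, so not a primitive root.
g = 5: 5^119 ≡ 1 — hits 1, so not a primitive root.
g = 6: 6^119 ≡ 1 — hits 1, so not a primitive root.
g = 7: 7^119 ≡ 238; 7^34 ≡ 24; 7^14 ≡ 211 — none is 1, so 7 is a primitive root.
Hence the least primitive root of 239 is 7.

7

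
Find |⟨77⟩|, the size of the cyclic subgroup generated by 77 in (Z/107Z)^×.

ord(77) | φ(107) = 107 − 1 = 106 = 2 · 53.
Divisors of 106: 1, 2, 53, 106.
Test each divisor d:
77^1 ≡ 77 (mod 107)
77^2 ≡ 44 (mod 107)
77^53 ≡ 106 (mod 107)
77^106 ≡ 1 (mod 107) ✓
The smallest such exponent is 106, so the order of 77 is 106.

106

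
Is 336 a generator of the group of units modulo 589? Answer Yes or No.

No

589 = 19 · 31 is a product of two distinct odd primes, so (Z/589Z)^× ≅ (Z/19Z)^× × (Z/31Z)^× is not cyclic.
No primitive root modulo 589 exists; in particular 336 is not one.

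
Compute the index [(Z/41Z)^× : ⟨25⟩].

ord(25) | φ(41) = 41 − 1 = 40 = 2^3 · 5.
Divisors of 40: 1, 2, 4, 5, 8, 10, 20, 40.
Compute 25^d (mod 41) for the divisors d until we hit 1:
25^1 ≡ 25 (mod 41)
25^2 ≡ 10 (mod 41)
25^4 ≡ 18 (mod 41)
25^5 ≡ 40 (mod 41)
25^8 ≡ 37 (mod 41)
25^10 ≡ 1 (mod 41) ✓
The order of 25 is 10, so the subgroup it generates has 10 elements.
[(Z/41Z)^× : ⟨25⟩] = 40/10 = 4.

4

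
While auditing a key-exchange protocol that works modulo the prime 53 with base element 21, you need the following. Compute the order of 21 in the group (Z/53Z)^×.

52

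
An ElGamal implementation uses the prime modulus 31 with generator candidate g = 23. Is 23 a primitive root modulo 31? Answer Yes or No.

φ(31) = 31 − 1 = 30 = 2 · 3 · 5.
23 is a primitive root mod 31 iff 23^(φ(31)/q) ≢ 1 for every prime q | φ(31), i.e. q ∈ {2, 3, 5}.
23^15 ≡ 30 (mod 31)  [q = 2: ≢ 1 ✓]
23^10 ≡ 1 (mod 31)  [q = 3: ≡ 1 ✗]
23^6 ≡ 8 (mod 31)  [q = 5: ≢ 1 ✓]
The check at q = 3 fails, so 23 generates a proper subgroup.

No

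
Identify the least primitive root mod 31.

3

φ(31) = 31 − 1 = 30 = 2 · 3 · 5.
g is a primitive root iff g^(30/q) ≢ 1 (mod 31) for each prime q ∈ {2, 3, 5}.
g = 2: 2^15 ≡ 1 — hits 1, so not a primitive root.
g = 3: 3^15 ≡ 30; 3^10 ≡ 25; 3^6 ≡ 16 — none is 1, so 3 is a primitive root.
Hence the least primitive root of 31 is 3.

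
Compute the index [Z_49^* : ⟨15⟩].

6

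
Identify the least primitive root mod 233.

φ(233) = 233 − 1 = 232 = 2^3 · 29.
g is a primitive root iff g^(232/q) ≢ 1 (mod 233) for each prime q ∈ {2, 29}.
g = 2: 2^116 ≡ 1 — hits 1, so not a primitive root.
g = 3: 3^116 ≡ 232; 3^8 ≡ 37 — none is 1, so 3 is a primitive root.
The smallest primitive root modulo 233 is 3.

3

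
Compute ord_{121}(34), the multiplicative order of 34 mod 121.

11

The order of 34 must divide φ(121) = φ(11^2) = 11·(11−1) = 110 = 2 · 5 · 11.
Divisors of 110: 1, 2, 5, 10, 11, 22, 55, 110.
Check 34^d mod 121 for each divisor in increasing order:
34^1 ≡ 34 (mod 121)
34^2 ≡ 67 (mod 121)
34^5 ≡ 45 (mod 121)
34^10 ≡ 89 (mod 121)
34^11 ≡ 1 (mod 121) ✓
So ord_121(34) = 11.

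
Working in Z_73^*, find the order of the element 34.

72

By Lagrange's theorem, ord_73(34) divides φ(73) = 73 − 1 = 72 = 2^3 · 3^2.
Divisors of 72: 1, 2, 3, 4, 6, 8, 9, 12, 18, 24, 36, 72.
Compute 34^d (mod 73) for the divisors d until we hit 1:
34^1 ≡ 34 (mod 73)
34^2 ≡ 61 (mod 73)
34^3 ≡ 30 (mod 73)
34^4 ≡ 71 (mod 73)
34^6 ≡ 24 (mod 73)
34^8 ≡ 4 (mod 73)
34^9 ≡ 63 (mod 73)
34^12 ≡ 65 (mod 73)
34^18 ≡ 27 (mod 73)
34^24 ≡ 64 (mod 73)
34^36 ≡ 72 (mod 73)
34^72 ≡ 1 (mod 73) ✓
Hence ord(34) = 72.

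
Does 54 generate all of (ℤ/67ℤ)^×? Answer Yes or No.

No

φ(67) = 67 − 1 = 66 = 2 · 3 · 11.
It suffices to check that the order of 54 is not a proper divisor of 66: compute 54^(66/q) for q ∈ {2, 3, 11}.
54^33 ≡ 1 (mod 67)  [q = 2: ≡ 1 ✗]
54^22 ≡ 37 (mod 67)  [q = 3: ≢ 1 ✓]
54^6 ≡ 62 (mod 67)  [q = 11: ≢ 1 ✓]
The check at q = 2 fails, so 54 generates a proper subgroup.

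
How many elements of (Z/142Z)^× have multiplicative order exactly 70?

24

φ(142) = φ(2)·φ(71) = 1·70 = 70 = 2 · 5 · 7.
Since (Z/142Z)^× is cyclic of order 70, the number of elements of order d is φ(d) when d | 70 and 0 otherwise.
70 = 2 · 5 · 7 divides 70, and φ(70) = 24.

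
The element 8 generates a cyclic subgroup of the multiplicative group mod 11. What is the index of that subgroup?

1

By Lagrange's theorem, ord_11(8) divides φ(11) = 11 − 1 = 10 = 2 · 5.
Divisors of 10: 1, 2, 5, 10.
Compute 8^d (mod 11) for the divisors d until we hit 1:
8^1 ≡ 8 (mod 11)
8^2 ≡ 9 (mod 11)
8^5 ≡ 10 (mod 11)
8^10 ≡ 1 (mod 11) ✓
Thus |⟨8⟩| = ord(8) = 10.
Index = |(Z/11Z)^×| / |⟨8⟩| = 10 / 10 = 1.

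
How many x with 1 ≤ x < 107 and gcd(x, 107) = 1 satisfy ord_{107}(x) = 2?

1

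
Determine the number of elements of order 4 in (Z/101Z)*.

2

φ(101) = 101 − 1 = 100 = 2^2 · 5^2.
Since (Z/101Z)^× is cyclic of order 100, the number of elements of order d is φ(d) when d | 100 and 0 otherwise.
4 = 2^2 divides 100, and φ(4) = 2.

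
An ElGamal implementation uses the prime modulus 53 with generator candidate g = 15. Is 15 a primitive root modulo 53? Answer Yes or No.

No

φ(53) = 53 − 1 = 52 = 2^2 · 13.
It suffices to check that the order of 15 is not a proper divisor of 52: compute 15^(52/q) for q ∈ {2, 13}.
15^26 ≡ 1 (mod 53)  [q = 2: ≡ 1 ✗]
15^4 ≡ 10 (mod 53)  [q = 13: ≢ 1 ✓]
The check at q = 2 fails, so 15 generates a proper subgroup.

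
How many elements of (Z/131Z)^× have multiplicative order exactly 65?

φ(131) = 131 − 1 = 130 = 2 · 5 · 13.
Since (Z/131Z)^× is cyclic of order 130, the number of elements of order d is φ(d) when d | 130 and 0 otherwise.
65 = 5 · 13 divides 130, and φ(65) = 48.

48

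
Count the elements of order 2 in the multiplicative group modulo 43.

1

φ(43) = 43 − 1 = 42 = 2 · 3 · 7.
Since (Z/43Z)^× is cyclic of order 42, the number of elements of order d is φ(d) when d | 42 and 0 otherwise.
2 | 42, and φ(2) = 2 − 1 = 1.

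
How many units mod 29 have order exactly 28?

12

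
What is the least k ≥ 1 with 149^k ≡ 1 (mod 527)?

Since 149 ∈ (Z/527Z)^×, its order divides φ(527) = φ(17·31) = (17−1)·(31−1) = 16·30 = 480 = 2^5 · 3 · 5.
Divisors of 480: 1, 2, 3, 4, 5, 6, 8, 10, 12, 15, 16, 20, 24, 30, 32, 40, 48, 60, 80, 96, 120, 160, 240, 480.
Test each divisor d:
149^1 ≡ 149
149^2 ≡ 67
149^3 ≡ 497
149^4 ≡ 273
149^5 ≡ 98
149^6 ≡ 373
149^8 ≡ 222
149^10 ≡ 118
149^12 ≡ 1
The smallest such exponent is 12, so the order of 149 is 12.

12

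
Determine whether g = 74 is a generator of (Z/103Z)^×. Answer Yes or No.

Yes

φ(103) = 103 − 1 = 102 = 2 · 3 · 17.
It suffices to check that the order of 74 is not a proper divisor of 102: compute 74^(102/q) for q ∈ {2, 3, 17}.
74^51 ≡ 102 (mod 103)  [q = 2: ≢ 1 ✓]
74^34 ≡ 46 (mod 103)  [q = 3: ≢ 1 ✓]
74^6 ≡ 72 (mod 103)  [q = 17: ≢ 1 ✓]
Every test exponent gives a nontrivial residue, hence 74 generates the full group.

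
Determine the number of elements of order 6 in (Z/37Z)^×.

φ(37) = 37 − 1 = 36 = 2^2 · 3^2.
Since (Z/37Z)^× is cyclic of order 36, the number of elements of order d is φ(d) when d | 36 and 0 otherwise.
6 = 2 · 3 divides 36, and φ(6) = 2.

2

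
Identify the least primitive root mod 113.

3

φ(113) = 113 − 1 = 112 = 2^4 · 7.
g is a primitive root iff g^(112/q) ≢ 1 (mod 113) for each prime q ∈ {2, 7}.
g = 2: 2^56 ≡ 1 — hits 1, so not a primitive root.
g = 3: 3^56 ≡ 112; 3^16 ≡ 49 — none is 1, so 3 is a primitive root.
The smallest primitive root modulo 113 is 3.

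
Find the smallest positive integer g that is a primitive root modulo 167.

φ(167) = 167 − 1 = 166 = 2 · 83.
Test candidates g = 2, 3, … against the prime factors q ∈ {2, 83} of φ(167): g is a generator iff g^(166/q) ≢ 1 for every such q.
g = 2: 2^83 ≡ 1 — hits 1, so not a primitive root.
g = 3: 3^83 ≡ 1 — hits 1, so not a primitive root.
g = 4: 4^83 ≡ 1 — hits 1, so not a primitive root.
g = 5: 5^83 ≡ 166; 5^2 ≡ 25 — none is 1, so 5 is a primitive root.
The smallest primitive root modulo 167 is 5.

5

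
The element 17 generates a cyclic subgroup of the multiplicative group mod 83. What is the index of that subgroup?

2

Since 17 ∈ (Z/83Z)^×, its order divides φ(83) = 83 − 1 = 82 = 2 · 41.
Divisors of 82: 1, 2, 41, 82.
Evaluate successive powers at the divisors of 82:
17^1 ≡ 17 (mod 83)
17^2 ≡ 40 (mod 83)
17^41 ≡ 1 (mod 83) ✓
Thus |⟨17⟩| = ord(17) = 41.
The index is φ(83) / ord(17) = 82 / 41 = 2.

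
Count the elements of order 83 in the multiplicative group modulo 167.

82

φ(167) = 167 − 1 = 166 = 2 · 83.
(Z/167Z)^× is cyclic (|G| = 166); a cyclic group of order m has exactly φ(d) elements of each order d | m, and none otherwise.
83 | 166, and φ(83) = 83 − 1 = 82.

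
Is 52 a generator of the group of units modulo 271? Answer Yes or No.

φ(271) = 271 − 1 = 270 = 2 · 3^3 · 5.
It suffices to check that the order of 52 is not a proper divisor of 270: compute 52^(270/q) for q ∈ {2, 3, 5}.
52^135 ≡ 270 (mod 271)  [q = 2: ≢ 1 ✓]
52^90 ≡ 28 (mod 271)  [q = 3: ≢ 1 ✓]
52^54 ≡ 187 (mod 271)  [q = 5: ≢ 1 ✓]
Every test exponent gives a nontrivial residue, hence 52 generates the full group.

Yes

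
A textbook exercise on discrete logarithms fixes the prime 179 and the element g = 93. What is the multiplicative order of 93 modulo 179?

Since 93 ∈ (Z/179Z)^×, its order divides φ(179) = 179 − 1 = 178 = 2 · 89.
Divisors of 178: 1, 2, 89, 178.
Check 93^d mod 179 for each divisor in increasing order:
93^1 ≡ 93 (mod 179)
93^2 ≡ 57 (mod 179)
93^89 ≡ 1 (mod 179) ✓
So ord_179(93) = 89.

89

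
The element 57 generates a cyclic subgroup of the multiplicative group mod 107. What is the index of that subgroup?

By Lagrange's theorem, ord_107(57) divides φ(107) = 107 − 1 = 106 = 2 · 53.
Divisors of 106: 1, 2, 53, 106.
Check 57^d mod 107 for each divisor in increasing order:
57^1 ≡ 57
57^2 ≡ 39
57^53 ≡ 1
Thus |⟨57⟩| = ord(57) = 53.
Index = |(Z/107Z)^×| / |⟨57⟩| = 106 / 53 = 2.

2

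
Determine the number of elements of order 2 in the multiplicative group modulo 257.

φ(257) = 257 − 1 = 256 = 2^8.
In a cyclic group of order 256, there are φ(d) elements of order d for each divisor d of 256, and zero for non-divisors.
2 | 256, and φ(2) = 2 − 1 = 1.

1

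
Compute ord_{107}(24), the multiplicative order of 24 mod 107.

106

ord(24) | φ(107) = 107 − 1 = 106 = 2 · 53.
Divisors of 106: 1, 2, 53, 106.
Compute 24^d (mod 107) for the divisors d until we hit 1:
24^1 ≡ 24 (mod 107)
24^2 ≡ 41 (mod 107)
24^53 ≡ 106 (mod 107)
24^106 ≡ 1 (mod 107) ✓
So ord_107(24) = 106.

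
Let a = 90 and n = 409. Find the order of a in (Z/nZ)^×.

204

Since 90 ∈ (Z/409Z)^×, its order divides φ(409) = 409 − 1 = 408 = 2^3 · 3 · 17.
Divisors of 408: 1, 2, 3, 4, 6, 8, 12, 17, 24, 34, 51, 68, 102, 136, 204, 408.
Check 90^d mod 409 for each divisor in increasing order:
90^1 ≡ 90 (mod 409)
90^2 ≡ 329 (mod 409)
90^3 ≡ 162 (mod 409)
90^4 ≡ 265 (mod 409)
90^6 ≡ 68 (mod 409)
90^8 ≡ 286 (mod 409)
90^12 ≡ 125 (mod 409)
90^17 ≡ 49 (mod 409)
90^24 ≡ 83 (mod 409)
90^34 ≡ 356 (mod 409)
90^51 ≡ 266 (mod 409)
90^68 ≡ 355 (mod 409)
90^102 ≡ 408 (mod 409)
90^136 ≡ 53 (mod 409)
90^204 ≡ 1 (mod 409) ✓
Therefore the multiplicative order of 90 modulo 409 is 204.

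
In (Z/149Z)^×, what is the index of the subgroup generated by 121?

2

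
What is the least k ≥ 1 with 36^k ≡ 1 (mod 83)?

41

ord(36) | φ(83) = 83 − 1 = 82 = 2 · 41.
Divisors of 82: 1, 2, 41, 82.
Check 36^d mod 83 for each divisor in increasing order:
36^1 ≡ 36
36^2 ≡ 51
36^41 ≡ 1
So ord_83(36) = 41.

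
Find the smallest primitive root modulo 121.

2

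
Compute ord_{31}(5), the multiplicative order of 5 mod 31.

3

The order of 5 must divide φ(31) = 31 − 1 = 30 = 2 · 3 · 5.
Divisors of 30: 1, 2, 3, 5, 6, 10, 15, 30.
Check 5^d mod 31 for each divisor in increasing order:
5^1 ≡ 5 (mod 31)
5^2 ≡ 25 (mod 31)
5^3 ≡ 1 (mod 31) ✓
So ord_31(5) = 3.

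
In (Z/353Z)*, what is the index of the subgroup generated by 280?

4

ord(280) | φ(353) = 353 − 1 = 352 = 2^5 · 11.
Divisors of 352: 1, 2, 4, 8, 11, 16, 22, 32, 44, 88, 176, 352.
Compute 280^d (mod 353) for the divisors d until we hit 1:
280^1 ≡ 280
280^2 ≡ 34
280^4 ≡ 97
280^8 ≡ 231
280^11 ≡ 283
280^16 ≡ 58
280^22 ≡ 311
280^32 ≡ 187
280^44 ≡ 352
280^88 ≡ 1
Thus |⟨280⟩| = ord(280) = 88.
[(Z/353Z)^× : ⟨280⟩] = 352/88 = 4.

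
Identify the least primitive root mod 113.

3

φ(113) = 113 − 1 = 112 = 2^4 · 7.
Test candidates g = 2, 3, … against the prime factors q ∈ {2, 7} of φ(113): g is a generator iff g^(112/q) ≢ 1 for every such q.
g = 2: 2^56 ≡ 1 — hits 1, so not a primitive root.
g = 3: 3^56 ≡ 112; 3^16 ≡ 49 — none is 1, so 3 is a primitive root.
The smallest primitive root modulo 113 is 3.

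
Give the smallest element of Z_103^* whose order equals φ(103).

5

φ(103) = 103 − 1 = 102 = 2 · 3 · 17.
Test candidates g = 2, 3, … against the prime factors q ∈ {2, 3, 17} of φ(103): g is a generator iff g^(102/q) ≢ 1 for every such q.
g = 2: 2^51 ≡ 1 — hits 1, so not a primitive root.
g = 3: 3^51 ≡ 102; 3^34 ≡ 1 — hits 1, so not a primitive root.
g = 4: 4^51 ≡ 1 — hits 1, so not a primitive root.
g = 5: 5^51 ≡ 102; 5^34 ≡ 56; 5^6 ≡ 72 — none is 1, so 5 is a primitive root.
So 5 is the smallest generator of (Z/103Z)^×.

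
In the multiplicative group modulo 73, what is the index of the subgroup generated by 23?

The order of 23 must divide φ(73) = 73 − 1 = 72 = 2^3 · 3^2.
Divisors of 72: 1, 2, 3, 4, 6, 8, 9, 12, 18, 24, 36, 72.
Compute 23^d (mod 73) for the divisors d until we hit 1:
23^1 ≡ 23 (mod 73)
23^2 ≡ 18 (mod 73)
23^3 ≡ 49 (mod 73)
23^4 ≡ 32 (mod 73)
23^6 ≡ 65 (mod 73)
23^8 ≡ 2 (mod 73)
23^9 ≡ 46 (mod 73)
23^12 ≡ 64 (mod 73)
23^18 ≡ 72 (mod 73)
23^24 ≡ 8 (mod 73)
23^36 ≡ 1 (mod 73) ✓
The order of 23 is 36, so the subgroup it generates has 36 elements.
The index is φ(73) / ord(23) = 72 / 36 = 2.

2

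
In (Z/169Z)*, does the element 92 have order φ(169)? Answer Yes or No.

No

φ(169) = φ(13^2) = 13·(13−1) = 156 = 2^2 · 3 · 13.
An element g generates (Z/169Z)^× iff g^(156/q) ≢ 1 (mod 169) for each prime q ∈ {2, 3, 13}.
92^78 ≡ 1 (mod 169)  [q = 2: ≡ 1 ✗]
92^52 ≡ 1 (mod 169)  [q = 3: ≡ 1 ✗]
92^12 ≡ 79 (mod 169)  [q = 13: ≢ 1 ✓]
Since 92^78 ≡ 1, the order of 92 divides 78 < 156, so 92 is not a primitive root.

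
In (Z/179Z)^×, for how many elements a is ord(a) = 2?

φ(179) = 179 − 1 = 178 = 2 · 89.
(Z/179Z)^× is cyclic (|G| = 178); a cyclic group of order m has exactly φ(d) elements of each order d | m, and none otherwise.
2 | 178, and φ(2) = 2 − 1 = 1.

1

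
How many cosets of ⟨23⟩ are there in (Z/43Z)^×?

2

ord(23) | φ(43) = 43 − 1 = 42 = 2 · 3 · 7.
Divisors of 42: 1, 2, 3, 6, 7, 14, 21, 42.
Check 23^d mod 43 for each divisor in increasing order:
23^1 ≡ 23
23^2 ≡ 13
23^3 ≡ 41
23^6 ≡ 4
23^7 ≡ 6
23^14 ≡ 36
23^21 ≡ 1
So ord_43(23) = 21, hence |⟨23⟩| = 21.
The index is φ(43) / ord(23) = 42 / 21 = 2.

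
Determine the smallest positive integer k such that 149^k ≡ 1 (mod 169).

156

ord(149) | φ(169) = φ(13^2) = 13·(13−1) = 156 = 2^2 · 3 · 13.
Divisors of 156: 1, 2, 3, 4, 6, 12, 13, 26, 39, 52, 78, 156.
Check 149^d mod 169 for each divisor in increasing order:
149^1 ≡ 149
149^2 ≡ 62
149^3 ≡ 112
149^4 ≡ 126
149^6 ≡ 38
149^12 ≡ 92
149^13 ≡ 19
149^26 ≡ 23
149^39 ≡ 99
149^52 ≡ 22
149^78 ≡ 168
149^156 ≡ 1
Therefore the multiplicative order of 149 modulo 169 is 156.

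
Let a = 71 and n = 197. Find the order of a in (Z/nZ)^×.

196

Since 71 ∈ (Z/197Z)^×, its order divides φ(197) = 197 − 1 = 196 = 2^2 · 7^2.
Divisors of 196: 1, 2, 4, 7, 14, 28, 49, 98, 196.
Check 71^d mod 197 for each divisor in increasing order:
71^1 ≡ 71
71^2 ≡ 116
71^4 ≡ 60
71^7 ≡ 84
71^14 ≡ 161
71^28 ≡ 114
71^49 ≡ 14
71^98 ≡ 196
71^196 ≡ 1
Therefore the multiplicative order of 71 modulo 197 is 196.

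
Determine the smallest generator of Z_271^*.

6

φ(271) = 271 − 1 = 270 = 2 · 3^3 · 5.
Test candidates g = 2, 3, … against the prime factors q ∈ {2, 3, 5} of φ(271): g is a generator iff g^(270/q) ≢ 1 for every such q.
g = 2: 2^135 ≡ 1 — hits 1, so not a primitive root.
g = 3: 3^135 ≡ 270; 3^90 ≡ 1 — hits 1, so not a primitive root.
g = 4: 4^135 ≡ 1 — hits 1, so not a primitive root.
g = 5: 5^135 ≡ 1 — hits 1, so not a primitive root.
g = 6: 6^135 ≡ 270; 6^90 ≡ 242; 6^54 ≡ 10 — none is 1, so 6 is a primitive root.
So 6 is the smallest generator of (Z/271Z)^×.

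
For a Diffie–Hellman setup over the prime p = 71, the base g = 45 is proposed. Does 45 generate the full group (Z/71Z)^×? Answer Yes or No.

No

φ(71) = 71 − 1 = 70 = 2 · 5 · 7.
45 is a primitive root mod 71 iff 45^(φ(71)/q) ≢ 1 for every prime q | φ(71), i.e. q ∈ {2, 5, 7}.
45^35 ≡ 1 (mod 71)  [q = 2: ≡ 1 ✗]
45^14 ≡ 1 (mod 71)  [q = 5: ≡ 1 ✗]
45^10 ≡ 32 (mod 71)  [q = 7: ≢ 1 ✓]
45^35 ≡ 1 shows ord(45) | 35, strictly less than φ(71); not a primitive root.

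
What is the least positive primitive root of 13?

φ(13) = 13 − 1 = 12 = 2^2 · 3.
g is a primitive root iff g^(12/q) ≢ 1 (mod 13) for each prime q ∈ {2, 3}.
g = 2: 2^6 ≡ 12; 2^4 ≡ 3 — none is 1, so 2 is a primitive root.
So 2 is the smallest generator of (Z/13Z)^×.

2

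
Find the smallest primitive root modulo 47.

φ(47) = 47 − 1 = 46 = 2 · 23.
g is a primitive root iff g^(46/q) ≢ 1 (mod 47) for each prime q ∈ {2, 23}.
g = 2: 2^23 ≡ 1 — hits 1, so not a primitive root.
g = 3: 3^23 ≡ 1 — hits 1, so not a primitive root.
g = 4: 4^23 ≡ 1 — hits 1, so not a primitive root.
g = 5: 5^23 ≡ 46; 5^2 ≡ 25 — none is 1, so 5 is a primitive root.
The smallest primitive root modulo 47 is 5.

5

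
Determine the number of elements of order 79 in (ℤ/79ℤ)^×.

0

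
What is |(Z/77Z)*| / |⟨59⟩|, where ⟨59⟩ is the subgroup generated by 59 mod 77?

2

Since 59 ∈ (Z/77Z)^×, its order divides φ(77) = φ(7·11) = (7−1)·(11−1) = 6·10 = 60 = 2^2 · 3 · 5.
Divisors of 60: 1, 2, 3, 4, 5, 6, 10, 12, 15, 20, 30, 60.
Test each divisor d:
59^1 ≡ 59 (mod 77)
59^2 ≡ 16 (mod 77)
59^3 ≡ 20 (mod 77)
59^4 ≡ 25 (mod 77)
59^5 ≡ 12 (mod 77)
59^6 ≡ 15 (mod 77)
59^10 ≡ 67 (mod 77)
59^12 ≡ 71 (mod 77)
59^15 ≡ 34 (mod 77)
59^20 ≡ 23 (mod 77)
59^30 ≡ 1 (mod 77) ✓
Thus |⟨59⟩| = ord(59) = 30.
Index = |(Z/77Z)^×| / |⟨59⟩| = 60 / 30 = 2.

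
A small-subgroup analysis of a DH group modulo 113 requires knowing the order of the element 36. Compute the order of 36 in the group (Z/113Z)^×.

56

Since 36 ∈ (Z/113Z)^×, its order divides φ(113) = 113 − 1 = 112 = 2^4 · 7.
Divisors of 112: 1, 2, 4, 7, 8, 14, 16, 28, 56, 112.
Test each divisor d:
36^1 ≡ 36 (mod 113)
36^2 ≡ 53 (mod 113)
36^4 ≡ 97 (mod 113)
36^7 ≡ 95 (mod 113)
36^8 ≡ 30 (mod 113)
36^14 ≡ 98 (mod 113)
36^16 ≡ 109 (mod 113)
36^28 ≡ 112 (mod 113)
36^56 ≡ 1 (mod 113) ✓
Hence ord(36) = 56.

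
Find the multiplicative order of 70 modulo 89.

By Lagrange's theorem, ord_89(70) divides φ(89) = 89 − 1 = 88 = 2^3 · 11.
Divisors of 88: 1, 2, 4, 8, 11, 22, 44, 88.
Check 70^d mod 89 for each divisor in increasing order:
70^1 ≡ 70 (mod 89)
70^2 ≡ 5 (mod 89)
70^4 ≡ 25 (mod 89)
70^8 ≡ 2 (mod 89)
70^11 ≡ 77 (mod 89)
70^22 ≡ 55 (mod 89)
70^44 ≡ 88 (mod 89)
70^88 ≡ 1 (mod 89) ✓
Therefore the multiplicative order of 70 modulo 89 is 88.

88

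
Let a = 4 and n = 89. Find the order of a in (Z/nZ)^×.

11

Since 4 ∈ (Z/89Z)^×, its order divides φ(89) = 89 − 1 = 88 = 2^3 · 11.
Divisors of 88: 1, 2, 4, 8, 11, 22, 44, 88.
Compute 4^d (mod 89) for the divisors d until we hit 1:
4^1 ≡ 4 (mod 89)
4^2 ≡ 16 (mod 89)
4^4 ≡ 78 (mod 89)
4^8 ≡ 32 (mod 89)
4^11 ≡ 1 (mod 89) ✓
So ord_89(4) = 11.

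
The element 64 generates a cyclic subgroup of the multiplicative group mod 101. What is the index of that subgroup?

Since 64 ∈ (Z/101Z)^×, its order divides φ(101) = 101 − 1 = 100 = 2^2 · 5^2.
Divisors of 100: 1, 2, 4, 5, 10, 20, 25, 50, 100.
Test each divisor d:
64^1 ≡ 64 (mod 101)
64^2 ≡ 56 (mod 101)
64^4 ≡ 5 (mod 101)
64^5 ≡ 17 (mod 101)
64^10 ≡ 87 (mod 101)
64^20 ≡ 95 (mod 101)
64^25 ≡ 100 (mod 101)
64^50 ≡ 1 (mod 101) ✓
Thus |⟨64⟩| = ord(64) = 50.
[(Z/101Z)^× : ⟨64⟩] = 100/50 = 2.

2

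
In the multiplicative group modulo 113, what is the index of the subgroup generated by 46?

1

ord(46) | φ(113) = 113 − 1 = 112 = 2^4 · 7.
Divisors of 112: 1, 2, 4, 7, 8, 14, 16, 28, 56, 112.
Test each divisor d:
46^1 ≡ 46 (mod 113)
46^2 ≡ 82 (mod 113)
46^4 ≡ 57 (mod 113)
46^7 ≡ 78 (mod 113)
46^8 ≡ 85 (mod 113)
46^14 ≡ 95 (mod 113)
46^16 ≡ 106 (mod 113)
46^28 ≡ 98 (mod 113)
46^56 ≡ 112 (mod 113)
46^112 ≡ 1 (mod 113) ✓
So ord_113(46) = 112, hence |⟨46⟩| = 112.
The index is φ(113) / ord(46) = 112 / 112 = 1.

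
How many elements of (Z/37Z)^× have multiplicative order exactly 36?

φ(37) = 37 − 1 = 36 = 2^2 · 3^2.
In a cyclic group of order 36, there are φ(d) elements of order d for each divisor d of 36, and zero for non-divisors.
36 = 2^2 · 3^2 divides 36, and φ(36) = 12.

12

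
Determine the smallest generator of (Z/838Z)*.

φ(838) = φ(2)·φ(419) = 1·418 = 418 = 2 · 11 · 19.
Test candidates g = 2, 3, … against the prime factors q ∈ {2, 11, 19} of φ(838): g is a generator iff g^(418/q) ≢ 1 for every such q.
g = 2: gcd(2, 838) = 2 > 1, not a unit — skip.
g = 3: 3^209 ≡ 1 — hits 1, so not a primitive root.
g = 4: gcd(4, 838) = 2 > 1, not a unit — skip.
g = 5: 5^209 ≡ 1 — hits 1, so not a primitive root.
g = 6: gcd(6, 838) = 2 > 1, not a unit — skip.
g = 7: 7^209 ≡ 1 — hits 1, so not a primitive root.
g = 8: gcd(8, 838) = 2 > 1, not a unit — skip.
g = 9: 9^209 ≡ 1 — hits 1, so not a primitive root.
g = 10: gcd(10, 838) = 2 > 1, not a unit — skip.
g = 11: 11^209 ≡ 837; 11^38 ≡ 753; 11^22 ≡ 7 — none is 1, so 11 is a primitive root.
So 11 is the smallest generator of (Z/838Z)^×.

11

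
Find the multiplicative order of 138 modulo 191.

ord(138) | φ(191) = 191 − 1 = 190 = 2 · 5 · 19.
Divisors of 190: 1, 2, 5, 10, 19, 38, 95, 190.
Evaluate successive powers at the divisors of 190:
138^1 ≡ 138
138^2 ≡ 135
138^5 ≡ 153
138^10 ≡ 107
138^19 ≡ 184
138^38 ≡ 49
138^95 ≡ 1
So ord_191(138) = 95.

95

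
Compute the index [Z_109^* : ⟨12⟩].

By Lagrange's theorem, ord_109(12) divides φ(109) = 109 − 1 = 108 = 2^2 · 3^3.
Divisors of 108: 1, 2, 3, 4, 6, 9, 12, 18, 27, 36, 54, 108.
Evaluate successive powers at the divisors of 108:
12^1 ≡ 12 (mod 109)
12^2 ≡ 35 (mod 109)
12^3 ≡ 93 (mod 109)
12^4 ≡ 26 (mod 109)
12^6 ≡ 38 (mod 109)
12^9 ≡ 46 (mod 109)
12^12 ≡ 27 (mod 109)
12^18 ≡ 45 (mod 109)
12^27 ≡ 108 (mod 109)
12^36 ≡ 63 (mod 109)
12^54 ≡ 1 (mod 109) ✓
Thus |⟨12⟩| = ord(12) = 54.
[(Z/109Z)^× : ⟨12⟩] = 108/54 = 2.

2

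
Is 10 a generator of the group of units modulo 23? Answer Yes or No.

Yes

φ(23) = 23 − 1 = 22 = 2 · 11.
It suffices to check that the order of 10 is not a proper divisor of 22: compute 10^(22/q) for q ∈ {2, 11}.
10^11 ≡ 22 (mod 23)  [q = 2: ≢ 1 ✓]
10^2 ≡ 8 (mod 23)  [q = 11: ≢ 1 ✓]
All checks pass, so 10 has order 22 and is a primitive root modulo 23.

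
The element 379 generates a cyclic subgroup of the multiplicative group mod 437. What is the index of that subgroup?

18

ord(379) | φ(437) = φ(19·23) = (19−1)·(23−1) = 18·22 = 396 = 2^2 · 3^2 · 11.
Divisors of 396: 1, 2, 3, 4, 6, 9, 11, 12, 18, 22, 33, 36, 44, 66, 99, 132, 198, 396.
Check 379^d mod 437 for each divisor in increasing order:
379^1 ≡ 379 (mod 437)
379^2 ≡ 305 (mod 437)
379^3 ≡ 227 (mod 437)
379^4 ≡ 381 (mod 437)
379^6 ≡ 400 (mod 437)
379^9 ≡ 341 (mod 437)
379^11 ≡ 436 (mod 437)
379^12 ≡ 58 (mod 437)
379^18 ≡ 39 (mod 437)
379^22 ≡ 1 (mod 437) ✓
So ord_437(379) = 22, hence |⟨379⟩| = 22.
[(Z/437Z)^× : ⟨379⟩] = 396/22 = 18.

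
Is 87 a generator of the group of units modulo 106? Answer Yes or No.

Yes

φ(106) = φ(2)·φ(53) = 1·52 = 52 = 2^2 · 13.
Test 87^(52/q) mod 106 for each prime factor q of 52:
87^26 ≡ 105 (mod 106)  [q = 2: ≢ 1 ✓]
87^4 ≡ 47 (mod 106)  [q = 13: ≢ 1 ✓]
Every test exponent gives a nontrivial residue, hence 87 generates the full group.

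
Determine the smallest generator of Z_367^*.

φ(367) = 367 − 1 = 366 = 2 · 3 · 61.
Test candidates g = 2, 3, … against the prime factors q ∈ {2, 3, 61} of φ(367): g is a generator iff g^(366/q) ≢ 1 for every such q.
g = 2: 2^183 ≡ 1 — hits 1, so not a primitive root.
g = 3: 3^183 ≡ 366; 3^122 ≡ 1 — hits 1, so not a primitive root.
g = 4: 4^183 ≡ 1 — hits 1, so not a primitive root.
g = 5: 5^183 ≡ 366; 5^122 ≡ 1 — hits 1, so not a primitive root.
g = 6: 6^183 ≡ 366; 6^122 ≡ 283; 6^6 ≡ 47 — none is 1, so 6 is a primitive root.
So 6 is the smallest generator of (Z/367Z)^×.

6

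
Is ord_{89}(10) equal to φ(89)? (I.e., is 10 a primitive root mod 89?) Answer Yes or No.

No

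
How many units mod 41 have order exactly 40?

16

φ(41) = 41 − 1 = 40 = 2^3 · 5.
(Z/41Z)^× is cyclic (|G| = 40); a cyclic group of order m has exactly φ(d) elements of each order d | m, and none otherwise.
40 = 2^3 · 5 divides 40, and φ(40) = 16.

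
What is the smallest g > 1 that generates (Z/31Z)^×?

3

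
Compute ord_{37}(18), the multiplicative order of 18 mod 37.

36

By Lagrange's theorem, ord_37(18) divides φ(37) = 37 − 1 = 36 = 2^2 · 3^2.
Divisors of 36: 1, 2, 3, 4, 6, 9, 12, 18, 36.
Check 18^d mod 37 for each divisor in increasing order:
18^1 ≡ 18
18^2 ≡ 28
18^3 ≡ 23
18^4 ≡ 7
18^6 ≡ 11
18^9 ≡ 31
18^12 ≡ 10
18^18 ≡ 36
18^36 ≡ 1
Therefore the multiplicative order of 18 modulo 37 is 36.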